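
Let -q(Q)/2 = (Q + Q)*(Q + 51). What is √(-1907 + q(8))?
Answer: I*√3795 ≈ 61.604*I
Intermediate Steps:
q(Q) = -4*Q*(51 + Q) (q(Q) = -2*(Q + Q)*(Q + 51) = -2*2*Q*(51 + Q) = -4*Q*(51 + Q))
√(-1907 + q(8)) = √(-1907 - 4*8*(51 + 8)) = √(-1907 - 4*8*59) = √(-1907 - 1888) = √(-3795) = I*√3795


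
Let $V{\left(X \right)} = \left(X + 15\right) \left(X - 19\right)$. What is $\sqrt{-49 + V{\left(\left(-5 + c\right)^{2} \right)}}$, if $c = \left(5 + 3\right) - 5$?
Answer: $i \sqrt{334} \approx 18.276 i$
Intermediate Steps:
$c = 3$ ($c = 8 - 5 = 3$)
$V{\left(X \right)} = \left(-19 + X\right) \left(15 + X\right)$ ($V{\left(X \right)} = \left(15 + X\right) \left(-19 + X\right) = \left(-19 + X\right) \left(15 + X\right)$)
$\sqrt{-49 + V{\left(\left(-5 + c\right)^{2} \right)}} = \sqrt{-49 - \left(285 - \left(-5 + 3\right)^{4} + 4 \left(-5 + 3\right)^{2}\right)} = \sqrt{-49 - \left(285 - 16 + 16\right)} = \sqrt{-49 - \left(301 - 16\right)} = \sqrt{-49 - 285} = \sqrt{-334} = i \sqrt{334}$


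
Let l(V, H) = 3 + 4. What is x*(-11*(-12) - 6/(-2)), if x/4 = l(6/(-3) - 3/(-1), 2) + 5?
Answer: 6480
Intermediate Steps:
l(V, H) = 7
x = 48 (x = 4*(7 + 5) = 4*12 = 48)
x*(-11*(-12) - 6/(-2)) = 48*(-11*(-12) - 6/(-2)) = 48*(132 - 6*(-1/2)) = 48*(132 + 3) = 48*135 = 6480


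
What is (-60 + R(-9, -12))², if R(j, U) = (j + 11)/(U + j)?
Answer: 1592644/441 ≈ 3611.4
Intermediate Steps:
R(j, U) = (11 + j)/(U + j)
(-60 + R(-9, -12))² = (-60 + (11 - 9)/(-12 - 9))² = (-60 + 2/(-21))² = (-60 - 1/21*2)² = (-60 - 2/21)² = (-1262/21)² = 1592644/441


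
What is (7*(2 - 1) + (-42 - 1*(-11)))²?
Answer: 576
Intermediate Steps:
(7*(2 - 1) + (-42 - 1*(-11)))² = (7*1 + (-42 + 11))² = (7 - 31)² = (-24)² = 576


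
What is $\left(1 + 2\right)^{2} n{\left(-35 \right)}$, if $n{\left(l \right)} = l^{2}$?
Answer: $11025$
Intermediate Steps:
$\left(1 + 2\right)^{2} n{\left(-35 \right)} = \left(1 + 2\right)^{2} \left(-35\right)^{2} = 3^{2} \cdot 1225 = 9 \cdot 1225 = 11025$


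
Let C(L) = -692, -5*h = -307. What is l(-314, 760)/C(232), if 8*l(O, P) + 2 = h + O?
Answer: 1273/27680 ≈ 0.045990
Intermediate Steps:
h = 307/5 (h = -1/5*(-307) = 307/5 ≈ 61.400)
l(O, P) = 297/40 + O/8 (l(O, P) = -1/4 + (307/5 + O)/8 = -1/4 + (307/40 + O/8) = 297/40 + O/8)
l(-314, 760)/C(232) = (297/40 + (1/8)*(-314))/(-692) = (297/40 - 157/4)*(-1/692) = -1273/40*(-1/692) = 1273/27680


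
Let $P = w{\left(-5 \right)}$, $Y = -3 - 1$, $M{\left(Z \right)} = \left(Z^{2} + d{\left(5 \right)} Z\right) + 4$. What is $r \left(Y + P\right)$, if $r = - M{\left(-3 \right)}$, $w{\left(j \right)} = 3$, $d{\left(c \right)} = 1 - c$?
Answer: $25$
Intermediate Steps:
$M{\left(Z \right)} = 4 + Z^{2} - 4 Z$ ($M{\left(Z \right)} = \left(Z^{2} + \left(1 - 5\right) Z\right) + 4 = \left(Z^{2} - 4 Z\right) + 4 = 4 + Z^{2} - 4 Z$)
$Y = -4$
$r = -25$ ($r = - (4 + \left(-3\right)^{2} - -12) = - (4 + 9 + 12) = \left(-1\right) 25 = -25$)
$P = 3$
$r \left(Y + P\right) = - 25 \left(-4 + 3\right) = \left(-25\right) \left(-1\right) = 25$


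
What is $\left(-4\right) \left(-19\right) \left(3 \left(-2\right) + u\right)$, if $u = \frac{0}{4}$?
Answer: $-456$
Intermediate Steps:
$u = 0$ ($u = 0 \cdot \frac{1}{4} = 0$)
$\left(-4\right) \left(-19\right) \left(3 \left(-2\right) + u\right) = \left(-4\right) \left(-19\right) \left(3 \left(-2\right) + 0\right) = 76 \left(-6 + 0\right) = 76 \left(-6\right) = -456$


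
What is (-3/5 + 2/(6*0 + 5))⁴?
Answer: 1/625 ≈ 0.0016000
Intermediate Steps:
(-3/5 + 2/(6*0 + 5))⁴ = (-3*⅕ + 2/(0 + 5))⁴ = (-⅗ + 2/5)⁴ = (-⅗ + 2*(⅕))⁴ = (-⅗ + ⅖)⁴ = (-⅕)⁴ = 1/625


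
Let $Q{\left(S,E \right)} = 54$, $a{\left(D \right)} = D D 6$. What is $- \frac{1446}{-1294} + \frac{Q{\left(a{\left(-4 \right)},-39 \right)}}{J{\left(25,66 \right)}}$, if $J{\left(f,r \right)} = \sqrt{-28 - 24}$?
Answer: $\frac{723}{647} - \frac{27 i \sqrt{13}}{13} \approx 1.1175 - 7.4884 i$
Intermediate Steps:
$a{\left(D \right)} = 6 D^{2}$ ($a{\left(D \right)} = D^{2} \cdot 6 = 6 D^{2}$)
$J{\left(f,r \right)} = 2 i \sqrt{13}$ ($J{\left(f,r \right)} = \sqrt{-52} = 2 i \sqrt{13}$)
$- \frac{1446}{-1294} + \frac{Q{\left(a{\left(-4 \right)},-39 \right)}}{J{\left(25,66 \right)}} = - \frac{1446}{-1294} + \frac{54}{2 i \sqrt{13}} = \left(-1446\right) \left(- \frac{1}{1294}\right) + 54 \left(- \frac{i \sqrt{13}}{26}\right) = \frac{723}{647} - \frac{27 i \sqrt{13}}{13}$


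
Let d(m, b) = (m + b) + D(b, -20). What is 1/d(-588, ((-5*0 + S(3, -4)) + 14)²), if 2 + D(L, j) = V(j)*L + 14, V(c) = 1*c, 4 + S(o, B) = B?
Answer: -1/1260 ≈ -0.00079365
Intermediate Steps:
S(o, B) = -4 + B
V(c) = c
D(L, j) = 12 + L*j (D(L, j) = -2 + (j*L + 14) = -2 + (L*j + 14) = -2 + (14 + L*j) = 12 + L*j)
d(m, b) = 12 + m - 19*b (d(m, b) = (m + b) + (12 + b*(-20)) = (b + m) + (12 - 20*b) = 12 + m - 19*b)
1/d(-588, ((-5*0 + S(3, -4)) + 14)²) = 1/(12 - 588 - 19*((-5*0 + (-4 - 4)) + 14)²) = 1/(12 - 588 - 19*((0 - 8) + 14)²) = 1/(12 - 588 - 19*(-8 + 14)²) = 1/(12 - 588 - 19*6²) = 1/(12 - 588 - 19*36) = 1/(12 - 588 - 684) = 1/(-1260) = -1/1260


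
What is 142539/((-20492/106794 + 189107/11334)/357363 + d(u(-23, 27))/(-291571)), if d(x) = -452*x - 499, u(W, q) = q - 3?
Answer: 428024265443978499039186/117000076015126883 ≈ 3.6583e+6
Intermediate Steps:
u(W, q) = -3 + q
d(x) = -499 - 452*x
142539/((-20492/106794 + 189107/11334)/357363 + d(u(-23, 27))/(-291571)) = 142539/((-20492/106794 + 189107/11334)/357363 + (-499 - 452*(-3 + 27))/(-291571)) = 142539/((-20492*1/106794 + 189107*(1/11334))*(1/357363) + (-499 - 452*24)*(-1/291571)) = 142539/((-10246/53397 + 189107/11334)*(1/357363) + (-499 - 10848)*(-1/291571)) = 142539/((3327206105/201733866)*(1/357363) - 11347*(-1/291571)) = 142539/(3327206105/72092219555358 + 1621/41653) = 142539/(117000076015126883/3002857221139326774) = 142539*(3002857221139326774/117000076015126883) = 428024265443978499039186/117000076015126883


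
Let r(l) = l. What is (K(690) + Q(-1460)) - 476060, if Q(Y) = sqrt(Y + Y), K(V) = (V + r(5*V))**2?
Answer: 16663540 + 2*I*sqrt(730) ≈ 1.6664e+7 + 54.037*I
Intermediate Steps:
K(V) = 36*V**2 (K(V) = (V + 5*V)**2 = (6*V)**2 = 36*V**2)
Q(Y) = sqrt(2)*sqrt(Y) (Q(Y) = sqrt(2*Y) = sqrt(2)*sqrt(Y))
(K(690) + Q(-1460)) - 476060 = (36*690**2 + sqrt(2)*sqrt(-1460)) - 476060 = (36*476100 + sqrt(2)*(2*I*sqrt(365))) - 476060 = (17139600 + 2*I*sqrt(730)) - 476060 = 16663540 + 2*I*sqrt(730)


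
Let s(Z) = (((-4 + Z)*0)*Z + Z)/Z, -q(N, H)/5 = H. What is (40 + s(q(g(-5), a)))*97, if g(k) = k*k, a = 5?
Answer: 3977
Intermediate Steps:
g(k) = k²
q(N, H) = -5*H
s(Z) = 1 (s(Z) = (0*Z + Z)/Z = (0 + Z)/Z = Z/Z = 1)
(40 + s(q(g(-5), a)))*97 = (40 + 1)*97 = 41*97 = 3977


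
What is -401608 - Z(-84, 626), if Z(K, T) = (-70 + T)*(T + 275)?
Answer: -902564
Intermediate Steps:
Z(K, T) = (-70 + T)*(275 + T)
-401608 - Z(-84, 626) = -401608 - (-19250 + 626**2 + 205*626) = -401608 - (-19250 + 391876 + 128330) = -401608 - 1*500956 = -401608 - 500956 = -902564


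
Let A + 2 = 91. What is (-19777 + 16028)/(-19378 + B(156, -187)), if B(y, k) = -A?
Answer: 3749/19467 ≈ 0.19258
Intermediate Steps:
A = 89 (A = -2 + 91 = 89)
B(y, k) = -89 (B(y, k) = -1*89 = -89)
(-19777 + 16028)/(-19378 + B(156, -187)) = (-19777 + 16028)/(-19378 - 89) = -3749/(-19467) = -3749*(-1/19467) = 3749/19467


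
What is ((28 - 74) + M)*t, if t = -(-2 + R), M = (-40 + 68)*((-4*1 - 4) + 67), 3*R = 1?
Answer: 8030/3 ≈ 2676.7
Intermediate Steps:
R = ⅓ (R = (⅓)*1 = ⅓ ≈ 0.33333)
M = 1652 (M = 28*((-4 - 4) + 67) = 28*(-8 + 67) = 28*59 = 1652)
t = 5/3 (t = -(-2 + ⅓) = -1*(-5/3) = 5/3 ≈ 1.6667)
((28 - 74) + M)*t = ((28 - 74) + 1652)*(5/3) = (-46 + 1652)*(5/3) = 1606*(5/3) = 8030/3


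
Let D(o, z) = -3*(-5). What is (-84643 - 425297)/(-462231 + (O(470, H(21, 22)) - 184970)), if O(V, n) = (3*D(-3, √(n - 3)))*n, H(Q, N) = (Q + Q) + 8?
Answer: 509940/644951 ≈ 0.79066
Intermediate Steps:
D(o, z) = 15
H(Q, N) = 8 + 2*Q (H(Q, N) = 2*Q + 8 = 8 + 2*Q)
O(V, n) = 45*n (O(V, n) = (3*15)*n = 45*n)
(-84643 - 425297)/(-462231 + (O(470, H(21, 22)) - 184970)) = (-84643 - 425297)/(-462231 + (45*(8 + 2*21) - 184970)) = -509940/(-462231 + (45*(8 + 42) - 184970)) = -509940/(-462231 + (45*50 - 184970)) = -509940/(-462231 + (2250 - 184970)) = -509940/(-462231 - 182720) = -509940/(-644951) = -509940*(-1/644951) = 509940/644951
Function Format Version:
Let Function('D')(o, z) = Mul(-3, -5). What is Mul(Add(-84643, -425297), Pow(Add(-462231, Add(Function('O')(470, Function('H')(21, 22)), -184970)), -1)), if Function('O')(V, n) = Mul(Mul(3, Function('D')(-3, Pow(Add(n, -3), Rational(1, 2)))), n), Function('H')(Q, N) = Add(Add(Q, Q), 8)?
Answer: Rational(509940, 644951) ≈ 0.79066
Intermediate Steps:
Function('D')(o, z) = 15
Function('H')(Q, N) = Add(8, Mul(2, Q)) (Function('H')(Q, N) = Add(Mul(2, Q), 8) = Add(8, Mul(2, Q)))
Function('O')(V, n) = Mul(45, n) (Function('O')(V, n) = Mul(Mul(3, 15), n) = Mul(45, n))
Mul(Add(-84643, -425297), Pow(Add(-462231, Add(Function('O')(470, Function('H')(21, 22)), -184970)), -1)) = Mul(Add(-84643, -425297), Pow(Add(-462231, Add(Mul(45, Add(8, Mul(2, 21))), -184970)), -1)) = Mul(-509940, Pow(Add(-462231, Add(Mul(45, Add(8, 42)), -184970)), -1)) = Mul(-509940, Pow(Add(-462231, Add(Mul(45, 50), -184970)), -1)) = Mul(-509940, Pow(Add(-462231, Add(2250, -184970)), -1)) = Mul(-509940, Pow(Add(-462231, -182720), -1)) = Mul(-509940, Pow(-644951, -1)) = Mul(-509940, Rational(-1, 644951)) = Rational(509940, 644951)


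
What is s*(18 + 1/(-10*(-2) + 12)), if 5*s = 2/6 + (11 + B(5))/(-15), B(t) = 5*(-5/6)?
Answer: -6347/14400 ≈ -0.44076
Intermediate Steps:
B(t) = -25/6 (B(t) = 5*(-5*⅙) = 5*(-⅚) = -25/6)
s = -11/450 (s = (2/6 + (11 - 25/6)/(-15))/5 = (2*(⅙) + (41/6)*(-1/15))/5 = (⅓ - 41/90)/5 = (⅕)*(-11/90) = -11/450 ≈ -0.024444)
s*(18 + 1/(-10*(-2) + 12)) = -11*(18 + 1/(-10*(-2) + 12))/450 = -11*(18 + 1/(20 + 12))/450 = -11*(18 + 1/32)/450 = -11/450*577/32 = -6347/14400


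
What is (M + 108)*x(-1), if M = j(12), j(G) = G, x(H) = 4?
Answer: 480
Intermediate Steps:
M = 12
(M + 108)*x(-1) = (12 + 108)*4 = 120*4 = 480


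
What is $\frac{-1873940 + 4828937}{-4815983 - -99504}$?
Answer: $- \frac{2954997}{4716479} \approx -0.62653$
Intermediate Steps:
$\frac{-1873940 + 4828937}{-4815983 - -99504} = \frac{2954997}{-4815983 + \left(-2324588 + 2424092\right)} = \frac{2954997}{-4815983 + 99504} = \frac{2954997}{-4716479} = 2954997 \left(- \frac{1}{4716479}\right) = - \frac{2954997}{4716479}$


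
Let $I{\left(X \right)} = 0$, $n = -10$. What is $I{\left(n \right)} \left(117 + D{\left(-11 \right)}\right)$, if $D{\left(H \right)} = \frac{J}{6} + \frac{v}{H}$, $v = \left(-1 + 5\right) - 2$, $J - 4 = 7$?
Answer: $0$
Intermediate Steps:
$J = 11$ ($J = 4 + 7 = 11$)
$v = 2$ ($v = 4 - 2 = 2$)
$D{\left(H \right)} = \frac{11}{6} + \frac{2}{H}$
$I{\left(n \right)} \left(117 + D{\left(-11 \right)}\right) = 0 \left(117 + \left(\frac{11}{6} + \frac{2}{-11}\right)\right) = 0 \left(117 + \left(\frac{11}{6} + 2 \left(- \frac{1}{11}\right)\right)\right) = 0 \left(117 + \left(\frac{11}{6} - \frac{2}{11}\right)\right) = 0 \left(117 + \frac{109}{66}\right) = 0 \cdot \frac{7831}{66} = 0$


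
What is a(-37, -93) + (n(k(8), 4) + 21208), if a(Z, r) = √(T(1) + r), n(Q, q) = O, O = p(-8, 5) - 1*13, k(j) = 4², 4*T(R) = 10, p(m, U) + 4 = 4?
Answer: 21195 + I*√362/2 ≈ 21195.0 + 9.5132*I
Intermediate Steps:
p(m, U) = 0 (p(m, U) = -4 + 4 = 0)
T(R) = 5/2 (T(R) = (¼)*10 = 5/2)
k(j) = 16
O = -13 (O = 0 - 1*13 = 0 - 13 = -13)
n(Q, q) = -13
a(Z, r) = √(5/2 + r)
a(-37, -93) + (n(k(8), 4) + 21208) = √(10 + 4*(-93))/2 + (-13 + 21208) = √(10 - 372)/2 + 21195 = √(-362)/2 + 21195 = (I*√362)/2 + 21195 = I*√362/2 + 21195 = 21195 + I*√362/2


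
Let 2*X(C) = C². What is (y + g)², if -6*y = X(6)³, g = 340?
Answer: 399424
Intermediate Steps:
X(C) = C²/2
y = -972 (y = -((½)*6²)³/6 = -((½)*36)³/6 = -⅙*18³ = -⅙*5832 = -972)
(y + g)² = (-972 + 340)² = (-632)² = 399424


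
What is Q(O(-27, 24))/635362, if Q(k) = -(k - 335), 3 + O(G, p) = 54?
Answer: 142/317681 ≈ 0.00044699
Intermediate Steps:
O(G, p) = 51 (O(G, p) = -3 + 54 = 51)
Q(k) = 335 - k (Q(k) = -(-335 + k) = 335 - k)
Q(O(-27, 24))/635362 = (335 - 1*51)/635362 = (335 - 51)*(1/635362) = 284*(1/635362) = 142/317681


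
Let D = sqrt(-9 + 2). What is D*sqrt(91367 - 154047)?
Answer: -2*sqrt(109690) ≈ -662.39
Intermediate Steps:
D = I*sqrt(7) (D = sqrt(-7) = I*sqrt(7) ≈ 2.6458*I)
D*sqrt(91367 - 154047) = (I*sqrt(7))*sqrt(91367 - 154047) = (I*sqrt(7))*sqrt(-62680) = (I*sqrt(7))*(2*I*sqrt(15670)) = -2*sqrt(109690)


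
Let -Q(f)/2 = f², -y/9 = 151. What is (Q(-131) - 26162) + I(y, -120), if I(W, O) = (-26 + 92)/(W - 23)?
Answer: -41794477/691 ≈ -60484.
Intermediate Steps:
y = -1359 (y = -9*151 = -1359)
Q(f) = -2*f²
I(W, O) = 66/(-23 + W)
(Q(-131) - 26162) + I(y, -120) = (-2*(-131)² - 26162) + 66/(-23 - 1359) = (-2*17161 - 26162) + 66/(-1382) = (-34322 - 26162) + 66*(-1/1382) = -60484 - 33/691 = -41794477/691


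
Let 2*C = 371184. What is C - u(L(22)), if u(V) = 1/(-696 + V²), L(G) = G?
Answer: 39345505/212 ≈ 1.8559e+5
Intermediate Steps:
C = 185592 (C = (½)*371184 = 185592)
C - u(L(22)) = 185592 - 1/(-696 + 22²) = 185592 - 1/(-696 + 484) = 185592 - 1/(-212) = 185592 - 1*(-1/212) = 185592 + 1/212 = 39345505/212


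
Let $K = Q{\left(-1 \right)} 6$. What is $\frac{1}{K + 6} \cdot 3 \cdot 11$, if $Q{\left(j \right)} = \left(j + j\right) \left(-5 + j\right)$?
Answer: $\frac{11}{26} \approx 0.42308$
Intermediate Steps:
$Q{\left(j \right)} = 2 j \left(-5 + j\right)$
$K = 72$ ($K = 2 \left(-1\right) \left(-5 - 1\right) 6 = 2 \left(-1\right) \left(-6\right) 6 = 12 \cdot 6 = 72$)
$\frac{1}{K + 6} \cdot 3 \cdot 11 = \frac{1}{72 + 6} \cdot 3 \cdot 11 = \frac{1}{78} \cdot 3 \cdot 11 = \frac{1}{26} \cdot 11 = \frac{11}{26}$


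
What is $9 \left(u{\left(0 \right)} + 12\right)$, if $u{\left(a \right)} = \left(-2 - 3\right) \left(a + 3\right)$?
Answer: $-27$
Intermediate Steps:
$u{\left(a \right)} = -15 - 5 a$ ($u{\left(a \right)} = - 5 \left(3 + a\right) = -15 - 5 a$)
$9 \left(u{\left(0 \right)} + 12\right) = 9 \left(\left(-15 - 0\right) + 12\right) = 9 \left(\left(-15 + 0\right) + 12\right) = 9 \left(-15 + 12\right) = 9 \left(-3\right) = -27$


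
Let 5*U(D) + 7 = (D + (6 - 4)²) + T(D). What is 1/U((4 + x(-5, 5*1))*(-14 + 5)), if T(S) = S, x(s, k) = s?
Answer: ⅓ ≈ 0.33333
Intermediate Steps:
U(D) = -⅗ + 2*D/5 (U(D) = -7/5 + ((D + (6 - 4)²) + D)/5 = -7/5 + ((D + 2²) + D)/5 = -7/5 + ((D + 4) + D)/5 = -7/5 + ((4 + D) + D)/5 = -7/5 + (4 + 2*D)/5 = -7/5 + (⅘ + 2*D/5) = -⅗ + 2*D/5)
1/U((4 + x(-5, 5*1))*(-14 + 5)) = 1/(-⅗ + 2*((4 - 5)*(-14 + 5))/5) = 1/(-⅗ + 2*(-1*(-9))/5) = 1/(-⅗ + (⅖)*9) = 1/(-⅗ + 18/5) = 1/3 = ⅓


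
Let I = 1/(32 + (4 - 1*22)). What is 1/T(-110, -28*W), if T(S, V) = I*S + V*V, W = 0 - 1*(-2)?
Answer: 7/21897 ≈ 0.00031968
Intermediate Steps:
W = 2 (W = 0 + 2 = 2)
I = 1/14 (I = 1/(32 + (4 - 22)) = 1/(32 - 18) = 1/14 ≈ 0.071429)
T(S, V) = V² + S/14 (T(S, V) = S/14 + V*V = S/14 + V² = V² + S/14)
1/T(-110, -28*W) = 1/((-28*2)² + (1/14)*(-110)) = 1/((-56)² - 55/7) = 1/(3136 - 55/7) = 1/(21897/7) = 7/21897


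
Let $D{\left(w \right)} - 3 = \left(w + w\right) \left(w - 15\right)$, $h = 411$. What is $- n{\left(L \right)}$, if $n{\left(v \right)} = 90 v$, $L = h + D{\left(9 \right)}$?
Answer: $-27540$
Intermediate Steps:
$D{\left(w \right)} = 3 + 2 w \left(-15 + w\right)$ ($D{\left(w \right)} = 3 + \left(w + w\right) \left(w - 15\right) = 3 + 2 w \left(-15 + w\right)$)
$L = 306$ ($L = 411 + \left(3 - 270 + 2 \cdot 9^{2}\right) = 411 + \left(3 - 270 + 2 \cdot 81\right) = 411 + \left(3 - 270 + 162\right) = 411 - 105 = 306$)
$- n{\left(L \right)} = - 90 \cdot 306 = \left(-1\right) 27540 = -27540$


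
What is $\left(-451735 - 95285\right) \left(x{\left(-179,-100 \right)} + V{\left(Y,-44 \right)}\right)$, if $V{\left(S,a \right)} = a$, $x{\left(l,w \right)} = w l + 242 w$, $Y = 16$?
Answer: $3470294880$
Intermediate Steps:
$x{\left(l,w \right)} = 242 w + l w$ ($x{\left(l,w \right)} = l w + 242 w = 242 w + l w$)
$\left(-451735 - 95285\right) \left(x{\left(-179,-100 \right)} + V{\left(Y,-44 \right)}\right) = \left(-451735 - 95285\right) \left(- 100 \left(242 - 179\right) - 44\right) = - 547020 \left(\left(-100\right) 63 - 44\right) = - 547020 \left(-6300 - 44\right) = \left(-547020\right) \left(-6344\right) = 3470294880$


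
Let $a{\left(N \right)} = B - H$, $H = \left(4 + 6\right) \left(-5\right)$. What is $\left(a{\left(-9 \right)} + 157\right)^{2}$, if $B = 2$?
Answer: $43681$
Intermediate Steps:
$H = -50$ ($H = 10 \left(-5\right) = -50$)
$a{\left(N \right)} = 52$ ($a{\left(N \right)} = 2 - -50 = 2 + 50 = 52$)
$\left(a{\left(-9 \right)} + 157\right)^{2} = \left(52 + 157\right)^{2} = 209^{2} = 43681$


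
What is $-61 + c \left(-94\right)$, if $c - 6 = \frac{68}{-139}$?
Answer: $- \frac{80483}{139} \approx -579.01$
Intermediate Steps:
$c = \frac{766}{139}$ ($c = 6 + \frac{68}{-139} = 6 + 68 \left(- \frac{1}{139}\right) = 6 - \frac{68}{139} = \frac{766}{139} \approx 5.5108$)
$-61 + c \left(-94\right) = -61 + \frac{766}{139} \left(-94\right) = -61 - \frac{72004}{139} = - \frac{80483}{139}$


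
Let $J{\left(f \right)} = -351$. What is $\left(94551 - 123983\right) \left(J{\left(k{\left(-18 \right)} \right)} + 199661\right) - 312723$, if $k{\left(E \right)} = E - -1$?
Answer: $-5866404643$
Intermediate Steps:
$k{\left(E \right)} = 1 + E$ ($k{\left(E \right)} = E + 1 = 1 + E$)
$\left(94551 - 123983\right) \left(J{\left(k{\left(-18 \right)} \right)} + 199661\right) - 312723 = \left(94551 - 123983\right) \left(-351 + 199661\right) - 312723 = \left(-29432\right) 199310 - 312723 = -5866091920 - 312723 = -5866404643$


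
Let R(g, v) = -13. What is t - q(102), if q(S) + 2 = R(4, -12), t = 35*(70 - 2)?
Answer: 2395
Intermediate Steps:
t = 2380 (t = 35*68 = 2380)
q(S) = -15 (q(S) = -2 - 13 = -15)
t - q(102) = 2380 - 1*(-15) = 2380 + 15 = 2395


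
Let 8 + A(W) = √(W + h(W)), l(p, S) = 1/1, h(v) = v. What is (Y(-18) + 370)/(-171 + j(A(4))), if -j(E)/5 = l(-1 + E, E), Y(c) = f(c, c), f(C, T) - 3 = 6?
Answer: -379/176 ≈ -2.1534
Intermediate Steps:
f(C, T) = 9 (f(C, T) = 3 + 6 = 9)
Y(c) = 9
l(p, S) = 1
A(W) = -8 + √2*√W (A(W) = -8 + √(W + W) = -8 + √(2*W) = -8 + √2*√W)
j(E) = -5 (j(E) = -5*1 = -5)
(Y(-18) + 370)/(-171 + j(A(4))) = (9 + 370)/(-171 - 5) = 379/(-176) = 379*(-1/176) = -379/176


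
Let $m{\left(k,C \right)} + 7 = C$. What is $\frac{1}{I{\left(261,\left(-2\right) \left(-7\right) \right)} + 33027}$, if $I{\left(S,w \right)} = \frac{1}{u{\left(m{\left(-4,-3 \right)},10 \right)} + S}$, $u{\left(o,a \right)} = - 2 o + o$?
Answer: $\frac{271}{8950318} \approx 3.0278 \cdot 10^{-5}$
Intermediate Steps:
$m{\left(k,C \right)} = -7 + C$
$u{\left(o,a \right)} = - o$
$I{\left(S,w \right)} = \frac{1}{10 + S}$ ($I{\left(S,w \right)} = \frac{1}{- (-7 - 3) + S} = \frac{1}{\left(-1\right) \left(-10\right) + S} = \frac{1}{10 + S}$)
$\frac{1}{I{\left(261,\left(-2\right) \left(-7\right) \right)} + 33027} = \frac{1}{\frac{1}{10 + 261} + 33027} = \frac{1}{\frac{1}{271} + 33027} = \frac{1}{\frac{8950318}{271}} = \frac{271}{8950318}$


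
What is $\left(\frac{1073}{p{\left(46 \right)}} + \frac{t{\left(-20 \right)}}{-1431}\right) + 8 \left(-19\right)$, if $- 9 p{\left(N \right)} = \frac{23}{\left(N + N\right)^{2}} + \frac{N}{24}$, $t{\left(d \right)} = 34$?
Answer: $- \frac{15717340342}{3032289} \approx -5183.3$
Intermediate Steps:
$p{\left(N \right)} = - \frac{23}{36 N^{2}} - \frac{N}{216}$ ($p{\left(N \right)} = - \frac{\frac{23}{\left(N + N\right)^{2}} + \frac{N}{24}}{9} = - \frac{\frac{23}{\left(2 N\right)^{2}} + N \frac{1}{24}}{9} = - \frac{\frac{23}{4 N^{2}} + \frac{N}{24}}{9} = - \frac{\frac{N}{24} + \frac{23}{4 N^{2}}}{9} = - \frac{23}{36 N^{2}} - \frac{N}{216}$)
$\left(\frac{1073}{p{\left(46 \right)}} + \frac{t{\left(-20 \right)}}{-1431}\right) + 8 \left(-19\right) = \left(\frac{1073}{\frac{1}{216} \cdot \frac{1}{2116} \left(-138 - 46^{3}\right)} + \frac{34}{-1431}\right) + 8 \left(-19\right) = \left(\frac{1073}{\frac{1}{216} \cdot \frac{1}{2116} \left(-138 - 97336\right)} + 34 \left(- \frac{1}{1431}\right)\right) - 152 = \left(\frac{1073}{\frac{1}{216} \cdot \frac{1}{2116} \left(-138 - 97336\right)} - \frac{34}{1431}\right) - 152 = \left(\frac{1073}{\frac{1}{216} \cdot \frac{1}{2116} \left(-97474\right)} - \frac{34}{1431}\right) - 152 = \left(\frac{1073}{- \frac{2119}{9936}} - \frac{34}{1431}\right) - 152 = \left(1073 \left(- \frac{9936}{2119}\right) - \frac{34}{1431}\right) - 152 = \left(- \frac{10661328}{2119} - \frac{34}{1431}\right) - 152 = - \frac{15256432414}{3032289} - 152 = - \frac{15717340342}{3032289}$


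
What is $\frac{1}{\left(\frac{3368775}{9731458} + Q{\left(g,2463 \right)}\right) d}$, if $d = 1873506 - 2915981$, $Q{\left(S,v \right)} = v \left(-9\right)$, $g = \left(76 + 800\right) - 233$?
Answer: $\frac{9731458}{224876306944699725} \approx 4.3275 \cdot 10^{-11}$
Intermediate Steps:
$g = 643$ ($g = 876 - 233 = 643$)
$Q{\left(S,v \right)} = - 9 v$
$d = -1042475$ ($d = 1873506 - 2915981 = -1042475$)
$\frac{1}{\left(\frac{3368775}{9731458} + Q{\left(g,2463 \right)}\right) d} = \frac{1}{\left(\frac{3368775}{9731458} - 22167\right) \left(-1042475\right)} = \frac{1}{3368775 \cdot \frac{1}{9731458} - 22167} \left(- \frac{1}{1042475}\right) = \frac{1}{\frac{3368775}{9731458} - 22167} \left(- \frac{1}{1042475}\right) = \frac{1}{- \frac{215713860711}{9731458}} \left(- \frac{1}{1042475}\right) = \left(- \frac{9731458}{215713860711}\right) \left(- \frac{1}{1042475}\right) = \frac{9731458}{224876306944699725}$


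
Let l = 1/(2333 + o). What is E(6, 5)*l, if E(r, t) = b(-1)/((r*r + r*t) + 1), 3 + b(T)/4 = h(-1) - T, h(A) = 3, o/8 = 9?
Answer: 4/161135 ≈ 2.4824e-5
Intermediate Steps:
o = 72 (o = 8*9 = 72)
b(T) = -4*T (b(T) = -12 + 4*(3 - T) = -12 + (12 - 4*T) = -4*T)
l = 1/2405 (l = 1/(2333 + 72) = 1/2405 ≈ 0.00041580)
E(r, t) = 4/(1 + r² + r*t) (E(r, t) = (-4*(-1))/((r*r + r*t) + 1) = 4/((r² + r*t) + 1) = 4/(1 + r² + r*t))
E(6, 5)*l = (4/(1 + 6² + 6*5))*(1/2405) = (4/(1 + 36 + 30))*(1/2405) = (4/67)*(1/2405) = 4/161135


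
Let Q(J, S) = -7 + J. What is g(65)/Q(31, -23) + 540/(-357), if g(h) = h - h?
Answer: -180/119 ≈ -1.5126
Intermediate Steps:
g(h) = 0
g(65)/Q(31, -23) + 540/(-357) = 0/(-7 + 31) + 540/(-357) = 0/24 + 540*(-1/357) = 0*(1/24) - 180/119 = 0 - 180/119 = -180/119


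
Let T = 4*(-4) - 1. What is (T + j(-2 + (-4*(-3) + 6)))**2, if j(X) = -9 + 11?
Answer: 225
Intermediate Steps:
j(X) = 2
T = -17 (T = -16 - 1 = -17)
(T + j(-2 + (-4*(-3) + 6)))**2 = (-17 + 2)**2 = (-15)**2 = 225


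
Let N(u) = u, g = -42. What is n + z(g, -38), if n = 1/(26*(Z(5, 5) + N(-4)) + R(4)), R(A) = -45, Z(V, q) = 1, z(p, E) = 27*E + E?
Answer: -130873/123 ≈ -1064.0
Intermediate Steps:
z(p, E) = 28*E
n = -1/123 (n = 1/(26*(1 - 4) - 45) = 1/(26*(-3) - 45) = 1/(-78 - 45) = 1/(-123) = -1/123 ≈ -0.0081301)
n + z(g, -38) = -1/123 + 28*(-38) = -1/123 - 1064 = -130873/123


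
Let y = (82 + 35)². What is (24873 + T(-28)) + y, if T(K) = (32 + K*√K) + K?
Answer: 38566 - 56*I*√7 ≈ 38566.0 - 148.16*I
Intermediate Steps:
y = 13689 (y = 117² = 13689)
T(K) = 32 + K + K^(3/2) (T(K) = (32 + K^(3/2)) + K = 32 + K + K^(3/2))
(24873 + T(-28)) + y = (24873 + (32 - 28 + (-28)^(3/2))) + 13689 = (24873 + (32 - 28 - 56*I*√7)) + 13689 = (24873 + (4 - 56*I*√7)) + 13689 = (24877 - 56*I*√7) + 13689 = 38566 - 56*I*√7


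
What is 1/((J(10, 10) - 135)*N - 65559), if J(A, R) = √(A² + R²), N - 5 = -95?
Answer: -17803/950300427 + 100*√2/316766809 ≈ -1.8288e-5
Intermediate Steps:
N = -90 (N = 5 - 95 = -90)
1/((J(10, 10) - 135)*N - 65559) = 1/((√(10² + 10²) - 135)*(-90) - 65559) = 1/((√(100 + 100) - 135)*(-90) - 65559) = 1/((√200 - 135)*(-90) - 65559) = 1/((10*√2 - 135)*(-90) - 65559) = 1/((-135 + 10*√2)*(-90) - 65559) = 1/((12150 - 900*√2) - 65559) = 1/(-53409 - 900*√2)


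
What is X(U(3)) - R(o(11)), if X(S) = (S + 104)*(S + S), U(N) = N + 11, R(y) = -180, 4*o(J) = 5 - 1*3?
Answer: 3484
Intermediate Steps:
o(J) = ½ (o(J) = (5 - 1*3)/4 = (5 - 3)/4 = (¼)*2 = ½)
U(N) = 11 + N
X(S) = 2*S*(104 + S) (X(S) = (104 + S)*(2*S) = 2*S*(104 + S))
X(U(3)) - R(o(11)) = 2*(11 + 3)*(104 + (11 + 3)) - 1*(-180) = 2*14*(104 + 14) + 180 = 2*14*118 + 180 = 3304 + 180 = 3484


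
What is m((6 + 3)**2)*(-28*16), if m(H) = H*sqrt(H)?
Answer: -326592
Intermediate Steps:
m(H) = H**(3/2)
m((6 + 3)**2)*(-28*16) = ((6 + 3)**2)**(3/2)*(-28*16) = (9**2)**(3/2)*(-448) = 81**(3/2)*(-448) = 729*(-448) = -326592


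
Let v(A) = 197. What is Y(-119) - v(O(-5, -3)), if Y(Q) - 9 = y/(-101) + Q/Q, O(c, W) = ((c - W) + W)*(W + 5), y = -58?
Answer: -18829/101 ≈ -186.43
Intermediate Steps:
O(c, W) = c*(5 + W)
Y(Q) = 1068/101 (Y(Q) = 9 + (-58/(-101) + Q/Q) = 9 + (-58*(-1/101) + 1) = 9 + (58/101 + 1) = 9 + 159/101 = 1068/101)
Y(-119) - v(O(-5, -3)) = 1068/101 - 1*197 = 1068/101 - 197 = -18829/101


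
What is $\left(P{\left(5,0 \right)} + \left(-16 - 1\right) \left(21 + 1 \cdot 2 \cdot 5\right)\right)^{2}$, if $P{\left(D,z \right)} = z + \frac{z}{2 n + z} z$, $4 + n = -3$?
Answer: $277729$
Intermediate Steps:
$n = -7$ ($n = -4 - 3 = -7$)
$P{\left(D,z \right)} = z + \frac{z^{2}}{-14 + z}$ ($P{\left(D,z \right)} = z + \frac{z}{2 \left(-7\right) + z} z = z + \frac{z}{-14 + z} z = z + \frac{z^{2}}{-14 + z}$)
$\left(P{\left(5,0 \right)} + \left(-16 - 1\right) \left(21 + 1 \cdot 2 \cdot 5\right)\right)^{2} = \left(2 \cdot 0 \frac{1}{-14 + 0} \left(-7 + 0\right) + \left(-16 - 1\right) \left(21 + 1 \cdot 2 \cdot 5\right)\right)^{2} = \left(2 \cdot 0 \frac{1}{-14} \left(-7\right) - 17 \left(21 + 2 \cdot 5\right)\right)^{2} = \left(2 \cdot 0 \left(- \frac{1}{14}\right) \left(-7\right) - 17 \left(21 + 10\right)\right)^{2} = \left(0 - 527\right)^{2} = \left(-527\right)^{2} = 277729$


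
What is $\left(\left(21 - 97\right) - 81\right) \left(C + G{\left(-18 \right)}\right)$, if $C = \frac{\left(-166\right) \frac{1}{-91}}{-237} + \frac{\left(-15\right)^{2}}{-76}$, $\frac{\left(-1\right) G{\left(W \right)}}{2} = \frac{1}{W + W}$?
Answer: $\frac{2248615387}{4917276} \approx 457.29$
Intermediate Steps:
$G{\left(W \right)} = - \frac{1}{W}$ ($G{\left(W \right)} = - \frac{2}{W + W} = - \frac{2}{2 W} = - 2 \frac{1}{2 W} = - \frac{1}{W}$)
$C = - \frac{4865191}{1639092}$ ($C = \left(-166\right) \left(- \frac{1}{91}\right) \left(- \frac{1}{237}\right) + 225 \left(- \frac{1}{76}\right) = \frac{166}{91} \left(- \frac{1}{237}\right) - \frac{225}{76} = - \frac{166}{21567} - \frac{225}{76} = - \frac{4865191}{1639092} \approx -2.9682$)
$\left(\left(21 - 97\right) - 81\right) \left(C + G{\left(-18 \right)}\right) = \left(\left(21 - 97\right) - 81\right) \left(- \frac{4865191}{1639092} - \frac{1}{-18}\right) = \left(-76 - 81\right) \left(- \frac{4865191}{1639092} - - \frac{1}{18}\right) = - 157 \left(- \frac{4865191}{1639092} + \frac{1}{18}\right) = \left(-157\right) \left(- \frac{14322391}{4917276}\right) = \frac{2248615387}{4917276}$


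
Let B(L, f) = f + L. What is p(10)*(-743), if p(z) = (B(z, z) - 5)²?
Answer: -167175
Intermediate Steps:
B(L, f) = L + f
p(z) = (-5 + 2*z)² (p(z) = ((z + z) - 5)² = (2*z - 5)² = (-5 + 2*z)²)
p(10)*(-743) = (-5 + 2*10)²*(-743) = (-5 + 20)²*(-743) = 15²*(-743) = 225*(-743) = -167175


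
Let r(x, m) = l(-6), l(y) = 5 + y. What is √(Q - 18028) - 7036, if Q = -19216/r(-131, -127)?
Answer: -7036 + 6*√33 ≈ -7001.5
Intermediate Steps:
r(x, m) = -1 (r(x, m) = 5 - 6 = -1)
Q = 19216 (Q = -19216/(-1) = -19216*(-1) = 19216)
√(Q - 18028) - 7036 = √(19216 - 18028) - 7036 = √1188 - 7036 = 6*√33 - 7036 = -7036 + 6*√33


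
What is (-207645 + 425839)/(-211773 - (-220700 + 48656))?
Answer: -218194/39729 ≈ -5.4921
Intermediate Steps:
(-207645 + 425839)/(-211773 - (-220700 + 48656)) = 218194/(-211773 - 1*(-172044)) = 218194/(-211773 + 172044) = 218194/(-39729) = 218194*(-1/39729) = -218194/39729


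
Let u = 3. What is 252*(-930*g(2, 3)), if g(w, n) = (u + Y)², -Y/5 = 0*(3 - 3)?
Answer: -2109240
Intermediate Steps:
Y = 0 (Y = -0*(3 - 3) = -0*0 = -5*0 = 0)
g(w, n) = 9 (g(w, n) = (3 + 0)² = 3² = 9)
252*(-930*g(2, 3)) = 252*(-930*9) = 252*(-8370) = -2109240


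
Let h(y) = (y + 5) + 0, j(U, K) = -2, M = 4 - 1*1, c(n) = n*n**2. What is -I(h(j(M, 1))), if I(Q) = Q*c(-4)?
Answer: 192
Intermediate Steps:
c(n) = n**3
M = 3 (M = 4 - 1 = 3)
h(y) = 5 + y (h(y) = (5 + y) + 0 = 5 + y)
I(Q) = -64*Q (I(Q) = Q*(-4)**3 = Q*(-64) = -64*Q)
-I(h(j(M, 1))) = -(-64)*(5 - 2) = -(-64)*3 = -1*(-192) = 192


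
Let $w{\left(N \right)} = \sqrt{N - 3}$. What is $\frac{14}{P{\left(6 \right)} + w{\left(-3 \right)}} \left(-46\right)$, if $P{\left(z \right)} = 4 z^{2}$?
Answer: $- \frac{15456}{3457} + \frac{322 i \sqrt{6}}{10371} \approx -4.4709 + 0.076052 i$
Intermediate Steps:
$w{\left(N \right)} = \sqrt{-3 + N}$
$\frac{14}{P{\left(6 \right)} + w{\left(-3 \right)}} \left(-46\right) = \frac{14}{4 \cdot 6^{2} + \sqrt{-3 - 3}} \left(-46\right) = \frac{14}{4 \cdot 36 + \sqrt{-6}} \left(-46\right) = \frac{14}{144 + i \sqrt{6}} \left(-46\right) = - \frac{644}{144 + i \sqrt{6}}$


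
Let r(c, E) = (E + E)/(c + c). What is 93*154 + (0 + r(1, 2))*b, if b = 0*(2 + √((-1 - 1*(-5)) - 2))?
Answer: 14322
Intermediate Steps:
r(c, E) = E/c (r(c, E) = (2*E)/((2*c)) = (2*E)*(1/(2*c)) = E/c)
b = 0 (b = 0*(2 + √((-1 + 5) - 2)) = 0*(2 + √(4 - 2)) = 0*(2 + √2) = 0)
93*154 + (0 + r(1, 2))*b = 93*154 + (0 + 2/1)*0 = 14322 + (0 + 2*1)*0 = 14322 + (0 + 2)*0 = 14322 + 2*0 = 14322 + 0 = 14322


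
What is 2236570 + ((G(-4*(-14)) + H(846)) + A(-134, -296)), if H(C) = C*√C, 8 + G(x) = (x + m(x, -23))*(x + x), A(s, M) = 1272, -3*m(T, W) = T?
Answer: 6726046/3 + 2538*√94 ≈ 2.2666e+6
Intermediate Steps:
m(T, W) = -T/3
G(x) = -8 + 4*x²/3 (G(x) = -8 + (x - x/3)*(x + x) = -8 + (2*x/3)*(2*x) = -8 + 4*x²/3)
H(C) = C^(3/2)
2236570 + ((G(-4*(-14)) + H(846)) + A(-134, -296)) = 2236570 + (((-8 + 4*(-4*(-14))²/3) + 846^(3/2)) + 1272) = 2236570 + (((-8 + (4/3)*56²) + 2538*√94) + 1272) = 2236570 + (((-8 + (4/3)*3136) + 2538*√94) + 1272) = 2236570 + (((-8 + 12544/3) + 2538*√94) + 1272) = 2236570 + ((12520/3 + 2538*√94) + 1272) = 2236570 + (16336/3 + 2538*√94) = 6726046/3 + 2538*√94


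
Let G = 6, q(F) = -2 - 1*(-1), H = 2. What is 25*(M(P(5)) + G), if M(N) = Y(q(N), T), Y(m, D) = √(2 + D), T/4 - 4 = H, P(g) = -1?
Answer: 150 + 25*√26 ≈ 277.48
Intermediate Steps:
q(F) = -1 (q(F) = -2 + 1 = -1)
T = 24 (T = 16 + 4*2 = 16 + 8 = 24)
M(N) = √26 (M(N) = √(2 + 24) = √26)
25*(M(P(5)) + G) = 25*(√26 + 6) = 25*(6 + √26) = 150 + 25*√26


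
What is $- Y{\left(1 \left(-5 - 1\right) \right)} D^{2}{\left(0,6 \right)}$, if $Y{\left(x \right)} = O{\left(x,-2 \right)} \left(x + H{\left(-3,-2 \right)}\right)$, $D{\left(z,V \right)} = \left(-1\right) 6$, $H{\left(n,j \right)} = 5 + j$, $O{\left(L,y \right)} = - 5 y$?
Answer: $1080$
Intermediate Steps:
$D{\left(z,V \right)} = -6$
$Y{\left(x \right)} = 30 + 10 x$ ($Y{\left(x \right)} = \left(-5\right) \left(-2\right) \left(x + \left(5 - 2\right)\right) = 10 \left(x + 3\right) = 10 \left(3 + x\right) = 30 + 10 x$)
$- Y{\left(1 \left(-5 - 1\right) \right)} D^{2}{\left(0,6 \right)} = - \left(30 + 10 \cdot 1 \left(-5 - 1\right)\right) \left(-6\right)^{2} = - \left(30 + 10 \cdot 1 \left(-5 - 1\right)\right) 36 = - \left(30 + 10 \cdot 1 \left(-6\right)\right) 36 = - \left(30 + 10 \left(-6\right)\right) 36 = - \left(30 - 60\right) 36 = - \left(-30\right) 36 = \left(-1\right) \left(-1080\right) = 1080$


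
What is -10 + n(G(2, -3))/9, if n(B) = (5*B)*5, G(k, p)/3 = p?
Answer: -35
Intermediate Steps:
G(k, p) = 3*p
n(B) = 25*B
-10 + n(G(2, -3))/9 = -10 + (25*(3*(-3)))/9 = -10 + (25*(-9))/9 = -10 + (⅑)*(-225) = -10 - 25 = -35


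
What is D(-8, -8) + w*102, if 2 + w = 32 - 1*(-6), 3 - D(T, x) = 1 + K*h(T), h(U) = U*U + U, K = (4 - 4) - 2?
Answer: 3786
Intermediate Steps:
K = -2 (K = 0 - 2 = -2)
h(U) = U + U² (h(U) = U² + U = U + U²)
D(T, x) = 2 + 2*T*(1 + T) (D(T, x) = 3 - (1 - 2*T*(1 + T)) = 3 + (-1 + 2*T*(1 + T)) = 2 + 2*T*(1 + T))
w = 36 (w = -2 + (32 - 1*(-6)) = -2 + (32 + 6) = -2 + 38 = 36)
D(-8, -8) + w*102 = (2 + 2*(-8)*(1 - 8)) + 36*102 = (2 + 2*(-8)*(-7)) + 3672 = (2 + 112) + 3672 = 114 + 3672 = 3786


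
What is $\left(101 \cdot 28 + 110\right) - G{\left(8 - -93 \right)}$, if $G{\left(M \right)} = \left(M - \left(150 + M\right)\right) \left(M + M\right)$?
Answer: $33238$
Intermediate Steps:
$G{\left(M \right)} = - 300 M$ ($G{\left(M \right)} = - 150 \cdot 2 M = - 300 M$)
$\left(101 \cdot 28 + 110\right) - G{\left(8 - -93 \right)} = \left(101 \cdot 28 + 110\right) - - 300 \left(8 - -93\right) = \left(2828 + 110\right) - - 300 \left(8 + 93\right) = 2938 - \left(-300\right) 101 = 2938 - -30300 = 2938 + 30300 = 33238$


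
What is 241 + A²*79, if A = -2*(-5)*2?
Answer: 31841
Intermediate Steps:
A = 20 (A = 10*2 = 20)
241 + A²*79 = 241 + 20²*79 = 241 + 400*79 = 241 + 31600 = 31841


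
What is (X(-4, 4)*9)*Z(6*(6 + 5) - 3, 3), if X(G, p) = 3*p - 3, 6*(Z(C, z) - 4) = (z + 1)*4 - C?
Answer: -621/2 ≈ -310.50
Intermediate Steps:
Z(C, z) = 14/3 - C/6 + 2*z/3 (Z(C, z) = 4 + ((z + 1)*4 - C)/6 = 4 + ((1 + z)*4 - C)/6 = 4 + ((4 + 4*z) - C)/6 = 4 + (4 - C + 4*z)/6 = 4 + (2/3 - C/6 + 2*z/3) = 14/3 - C/6 + 2*z/3)
X(G, p) = -3 + 3*p
(X(-4, 4)*9)*Z(6*(6 + 5) - 3, 3) = ((-3 + 3*4)*9)*(14/3 - (6*(6 + 5) - 3)/6 + (2/3)*3) = ((-3 + 12)*9)*(14/3 - (6*11 - 3)/6 + 2) = (9*9)*(14/3 - (66 - 3)/6 + 2) = 81*(14/3 - 1/6*63 + 2) = 81*(14/3 - 21/2 + 2) = 81*(-23/6) = -621/2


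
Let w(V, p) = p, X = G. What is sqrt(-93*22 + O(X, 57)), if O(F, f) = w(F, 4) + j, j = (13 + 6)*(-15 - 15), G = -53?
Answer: 2*I*sqrt(653) ≈ 51.108*I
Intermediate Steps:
X = -53
j = -570 (j = 19*(-30) = -570)
O(F, f) = -566 (O(F, f) = 4 - 570 = -566)
sqrt(-93*22 + O(X, 57)) = sqrt(-93*22 - 566) = sqrt(-2046 - 566) = sqrt(-2612) = 2*I*sqrt(653)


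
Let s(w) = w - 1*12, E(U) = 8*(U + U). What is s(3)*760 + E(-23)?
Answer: -7208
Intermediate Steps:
E(U) = 16*U (E(U) = 8*(2*U) = 16*U)
s(w) = -12 + w (s(w) = w - 12 = -12 + w)
s(3)*760 + E(-23) = (-12 + 3)*760 + 16*(-23) = -9*760 - 368 = -6840 - 368 = -7208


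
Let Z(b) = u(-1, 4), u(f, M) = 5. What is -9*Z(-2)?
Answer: -45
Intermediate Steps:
Z(b) = 5
-9*Z(-2) = -9*5 = -45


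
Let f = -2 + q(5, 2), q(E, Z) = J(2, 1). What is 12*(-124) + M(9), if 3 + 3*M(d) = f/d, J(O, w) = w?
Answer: -40204/27 ≈ -1489.0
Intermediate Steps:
q(E, Z) = 1
f = -1 (f = -2 + 1 = -1)
M(d) = -1 - 1/(3*d) (M(d) = -1 + (-1/d)/3 = -1 - 1/(3*d))
12*(-124) + M(9) = 12*(-124) + (-⅓ - 1*9)/9 = -1488 + (-⅓ - 9)/9 = -1488 + (⅑)*(-28/3) = -1488 - 28/27 = -40204/27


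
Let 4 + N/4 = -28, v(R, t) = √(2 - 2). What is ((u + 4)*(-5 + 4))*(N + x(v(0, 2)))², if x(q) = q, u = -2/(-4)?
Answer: -73728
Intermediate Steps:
v(R, t) = 0 (v(R, t) = √0 = 0)
N = -128 (N = -16 + 4*(-28) = -16 - 112 = -128)
u = ½ (u = -2*(-¼) = ½ ≈ 0.50000)
((u + 4)*(-5 + 4))*(N + x(v(0, 2)))² = ((½ + 4)*(-5 + 4))*(-128 + 0)² = ((9/2)*(-1))*(-128)² = -9/2*16384 = -73728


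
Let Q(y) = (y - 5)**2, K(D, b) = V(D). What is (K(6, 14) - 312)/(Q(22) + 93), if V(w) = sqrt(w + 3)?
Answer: -309/382 ≈ -0.80890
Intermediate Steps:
V(w) = sqrt(3 + w)
K(D, b) = sqrt(3 + D)
Q(y) = (-5 + y)**2
(K(6, 14) - 312)/(Q(22) + 93) = (sqrt(3 + 6) - 312)/((-5 + 22)**2 + 93) = (sqrt(9) - 312)/(17**2 + 93) = (3 - 312)/(289 + 93) = -309/382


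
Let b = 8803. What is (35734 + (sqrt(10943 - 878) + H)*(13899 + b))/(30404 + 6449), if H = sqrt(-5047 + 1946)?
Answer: 35734/36853 + 22702*sqrt(10065)/36853 + 22702*I*sqrt(3101)/36853 ≈ 62.771 + 34.304*I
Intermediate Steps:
H = I*sqrt(3101) (H = sqrt(-3101) = I*sqrt(3101) ≈ 55.687*I)
(35734 + (sqrt(10943 - 878) + H)*(13899 + b))/(30404 + 6449) = (35734 + (sqrt(10943 - 878) + I*sqrt(3101))*(13899 + 8803))/(30404 + 6449) = (35734 + (sqrt(10065) + I*sqrt(3101))*22702)/36853 = (35734 + (22702*sqrt(10065) + 22702*I*sqrt(3101)))*(1/36853) = (35734 + 22702*sqrt(10065) + 22702*I*sqrt(3101))*(1/36853) = 35734/36853 + 22702*sqrt(10065)/36853 + 22702*I*sqrt(3101)/36853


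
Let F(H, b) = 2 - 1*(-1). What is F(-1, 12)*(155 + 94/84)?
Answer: 6557/14 ≈ 468.36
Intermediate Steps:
F(H, b) = 3 (F(H, b) = 2 + 1 = 3)
F(-1, 12)*(155 + 94/84) = 3*(155 + 94/84) = 3*(155 + 94*(1/84)) = 3*(155 + 47/42) = 3*(6557/42) = 6557/14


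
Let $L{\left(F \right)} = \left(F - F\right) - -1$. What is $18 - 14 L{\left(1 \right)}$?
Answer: $4$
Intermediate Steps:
$L{\left(F \right)} = 1$ ($L{\left(F \right)} = 0 + 1 = 1$)
$18 - 14 L{\left(1 \right)} = 18 - 14 = 4$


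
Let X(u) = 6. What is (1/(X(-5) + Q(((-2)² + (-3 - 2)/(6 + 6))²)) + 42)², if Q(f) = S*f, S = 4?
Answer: 7528338756/4264225 ≈ 1765.5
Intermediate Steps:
Q(f) = 4*f
(1/(X(-5) + Q(((-2)² + (-3 - 2)/(6 + 6))²)) + 42)² = (1/(6 + 4*((-2)² + (-3 - 2)/(6 + 6))²) + 42)² = (1/(6 + 4*(4 - 5/12)²) + 42)² = (1/(6 + 4*(43/12)²) + 42)² = (1/(6 + 4*(1849/144)) + 42)² = (1/(6 + 1849/36) + 42)² = (1/(2065/36) + 42)² = (36/2065 + 42)² = (86766/2065)² = 7528338756/4264225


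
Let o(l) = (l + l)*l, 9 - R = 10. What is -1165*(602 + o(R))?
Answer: -703660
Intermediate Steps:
R = -1 (R = 9 - 1*10 = 9 - 10 = -1)
o(l) = 2*l**2 (o(l) = (2*l)*l = 2*l**2)
-1165*(602 + o(R)) = -1165*(602 + 2*(-1)**2) = -1165*(602 + 2*1) = -1165*(602 + 2) = -1165*604 = -703660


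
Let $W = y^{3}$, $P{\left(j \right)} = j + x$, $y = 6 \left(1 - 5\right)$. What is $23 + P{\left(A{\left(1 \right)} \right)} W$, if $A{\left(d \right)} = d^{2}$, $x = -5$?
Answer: $55319$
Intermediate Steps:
$y = -24$ ($y = 6 \left(-4\right) = -24$)
$P{\left(j \right)} = -5 + j$ ($P{\left(j \right)} = j - 5 = -5 + j$)
$W = -13824$ ($W = \left(-24\right)^{3} = -13824$)
$23 + P{\left(A{\left(1 \right)} \right)} W = 23 + \left(-5 + 1^{2}\right) \left(-13824\right) = 23 + \left(-5 + 1\right) \left(-13824\right) = 23 - -55296 = 23 + 55296 = 55319$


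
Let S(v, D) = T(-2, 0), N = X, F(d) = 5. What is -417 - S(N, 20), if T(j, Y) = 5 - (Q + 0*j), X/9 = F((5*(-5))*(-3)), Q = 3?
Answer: -419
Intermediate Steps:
X = 45 (X = 9*5 = 45)
N = 45
T(j, Y) = 2 (T(j, Y) = 5 - (3 + 0*j) = 5 - (3 + 0) = 5 - 1*3 = 5 - 3 = 2)
S(v, D) = 2
-417 - S(N, 20) = -417 - 1*2 = -417 - 2 = -419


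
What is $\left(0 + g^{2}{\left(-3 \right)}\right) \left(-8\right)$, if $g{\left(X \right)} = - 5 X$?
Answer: $-1800$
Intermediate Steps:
$\left(0 + g^{2}{\left(-3 \right)}\right) \left(-8\right) = \left(0 + \left(\left(-5\right) \left(-3\right)\right)^{2}\right) \left(-8\right) = \left(0 + 15^{2}\right) \left(-8\right) = \left(0 + 225\right) \left(-8\right) = 225 \left(-8\right) = -1800$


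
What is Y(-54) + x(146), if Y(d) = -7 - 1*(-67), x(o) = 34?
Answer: 94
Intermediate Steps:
Y(d) = 60 (Y(d) = -7 + 67 = 60)
Y(-54) + x(146) = 60 + 34 = 94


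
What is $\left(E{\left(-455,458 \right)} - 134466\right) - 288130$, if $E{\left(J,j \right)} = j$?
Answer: $-422138$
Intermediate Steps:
$\left(E{\left(-455,458 \right)} - 134466\right) - 288130 = \left(458 - 134466\right) - 288130 = -134008 - 288130 = -422138$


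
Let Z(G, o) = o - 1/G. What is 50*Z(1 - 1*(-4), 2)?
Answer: 90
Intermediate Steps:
50*Z(1 - 1*(-4), 2) = 50*(2 - 1/(1 - 1*(-4))) = 50*(2 - 1/(1 + 4)) = 50*(2 - 1/5) = 50*(2 - 1*⅕) = 50*(2 - ⅕) = 50*(9/5) = 90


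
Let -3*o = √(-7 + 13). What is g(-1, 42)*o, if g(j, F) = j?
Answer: √6/3 ≈ 0.81650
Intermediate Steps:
o = -√6/3 (o = -√(-7 + 13)/3 = -√6/3 ≈ -0.81650)
g(-1, 42)*o = -(-1)*√6/3 = √6/3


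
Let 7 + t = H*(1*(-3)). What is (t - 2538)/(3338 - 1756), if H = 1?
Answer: -182/113 ≈ -1.6106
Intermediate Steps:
t = -10 (t = -7 + 1*(1*(-3)) = -7 + 1*(-3) = -7 - 3 = -10)
(t - 2538)/(3338 - 1756) = (-10 - 2538)/(3338 - 1756) = -2548/1582 = -2548*1/1582 = -182/113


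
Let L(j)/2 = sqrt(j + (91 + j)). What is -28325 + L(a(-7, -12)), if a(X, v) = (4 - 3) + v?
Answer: -28325 + 2*sqrt(69) ≈ -28308.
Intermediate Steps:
a(X, v) = 1 + v
L(j) = 2*sqrt(91 + 2*j) (L(j) = 2*sqrt(j + (91 + j)) = 2*sqrt(91 + 2*j))
-28325 + L(a(-7, -12)) = -28325 + 2*sqrt(91 + 2*(1 - 12)) = -28325 + 2*sqrt(91 + 2*(-11)) = -28325 + 2*sqrt(91 - 22) = -28325 + 2*sqrt(69)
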